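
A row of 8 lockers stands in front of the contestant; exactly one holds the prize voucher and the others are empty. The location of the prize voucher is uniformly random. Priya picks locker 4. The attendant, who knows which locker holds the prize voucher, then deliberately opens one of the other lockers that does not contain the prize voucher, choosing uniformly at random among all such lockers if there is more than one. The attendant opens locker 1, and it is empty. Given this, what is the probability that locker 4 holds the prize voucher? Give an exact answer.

Consider each possible location of the prize voucher in turn.
If it is in locker 1 (prior 1/8): the attendant opened locker 1, so this case is ruled out; weight (1/8)·0 = 0.
If it is in any of lockers 2, 3, 5, 6, 7, and 8 (prior 1/8 each): the attendant has 6 equally likely choices, so probability 1/6; weight (1/8)·(1/6) = 1/48 each.
If it is in locker 4 (prior 1/8): the attendant has 7 equally likely choices, so probability 1/7; weight (1/8)·(1/7) = 1/56.
The weights sum to 1/7.
So P(the prize voucher in locker 4 | the attendant opened locker 1) = (1/56) / (1/7) = 1/8.

1/8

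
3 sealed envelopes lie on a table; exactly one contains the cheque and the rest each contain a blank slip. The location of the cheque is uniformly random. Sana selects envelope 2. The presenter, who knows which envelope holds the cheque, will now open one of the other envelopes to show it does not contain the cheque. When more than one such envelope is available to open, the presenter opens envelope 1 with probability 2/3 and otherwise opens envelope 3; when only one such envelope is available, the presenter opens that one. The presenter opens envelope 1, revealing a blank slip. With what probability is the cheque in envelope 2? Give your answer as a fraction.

2/5

Apply Bayes' rule, conditioning on where the cheque actually is.
If it is in envelope 1 (prior 1/3): the presenter opened envelope 1, so this case is ruled out; weight (1/3)·0 = 0.
If it is in envelope 2 (prior 1/3): envelope 1 is available, opened with probability 2/3; weight (1/3)·(2/3) = 2/9.
If it is in envelope 3 (prior 1/3): only envelope 1 is available, probability 1; weight (1/3)·1 = 1/3.
The weights sum to 5/9.
So P(the cheque in envelope 2 | the presenter opened envelope 1) = (2/9) / (5/9) = 2/5.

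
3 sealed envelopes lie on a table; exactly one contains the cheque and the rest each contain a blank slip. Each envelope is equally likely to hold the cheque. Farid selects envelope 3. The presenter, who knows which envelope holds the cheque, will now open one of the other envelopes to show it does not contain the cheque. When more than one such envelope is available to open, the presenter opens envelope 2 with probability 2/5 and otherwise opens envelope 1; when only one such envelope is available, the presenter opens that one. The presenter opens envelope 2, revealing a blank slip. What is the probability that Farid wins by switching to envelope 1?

Consider each possible location of the cheque in turn.
If it is in envelope 1 (prior 1/3): only envelope 2 is available, probability 1; weight (1/3)·1 = 1/3.
If it is in envelope 2 (prior 1/3): the presenter opened envelope 2, so this case is ruled out; weight (1/3)·0 = 0.
If it is in envelope 3 (prior 1/3): envelope 2 is available, opened with probability 2/5; weight (1/3)·(2/5) = 2/15.
The weights sum to 7/15.
So P(the cheque in envelope 1 | the presenter opened envelope 2) = (1/3) / (7/15) = 5/7.

5/7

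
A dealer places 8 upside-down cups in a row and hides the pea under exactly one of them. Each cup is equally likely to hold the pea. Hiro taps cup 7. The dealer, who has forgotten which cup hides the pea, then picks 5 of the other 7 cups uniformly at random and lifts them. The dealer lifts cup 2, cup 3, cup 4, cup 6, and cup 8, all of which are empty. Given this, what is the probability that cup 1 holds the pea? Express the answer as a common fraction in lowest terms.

1/3

Apply Bayes' rule, conditioning on where the pea actually is.
If it is under any of cups 1, 5, and 7 (prior 1/8 each): the dealer picks exactly this set with probability 1/21 regardless, and none is the prize; weight (1/8)·(1/21) = 1/168 each.
If it is under any of cups 2, 3, 4, 6, and 8 (prior 1/8 each): that cup was opened and seen not to hold the prize — ruled out; weight (1/8)·0 = 0 each.
The weights sum to 1/56.
So P(the pea under cup 1 | the dealer opened cup 2, cup 3, cup 4, cup 6, and cup 8) = (1/168) / (1/56) = 1/3.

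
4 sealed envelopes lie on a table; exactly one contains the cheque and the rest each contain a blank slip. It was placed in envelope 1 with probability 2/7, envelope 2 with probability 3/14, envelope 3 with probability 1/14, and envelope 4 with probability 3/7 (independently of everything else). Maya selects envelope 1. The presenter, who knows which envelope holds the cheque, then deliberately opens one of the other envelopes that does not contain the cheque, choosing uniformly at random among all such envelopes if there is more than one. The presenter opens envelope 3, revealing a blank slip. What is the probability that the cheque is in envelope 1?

8/35

Consider each possible location of the cheque in turn.
If it is in envelope 1 (prior 2/7): the presenter has 3 equally likely choices, so probability 1/3; weight (2/7)·(1/3) = 2/21.
If it is in envelope 2 (prior 3/14): the presenter has 2 equally likely choices, so probability 1/2; weight (3/14)·(1/2) = 3/28.
If it is in envelope 3 (prior 1/14): the presenter opened envelope 3, so this case is ruled out; weight (1/14)·0 = 0.
If it is in envelope 4 (prior 3/7): the presenter has 2 equally likely choices, so probability 1/2; weight (3/7)·(1/2) = 3/14.
The weights sum to 5/12.
So P(the cheque in envelope 1 | the presenter opened envelope 3) = (2/21) / (5/12) = 8/35.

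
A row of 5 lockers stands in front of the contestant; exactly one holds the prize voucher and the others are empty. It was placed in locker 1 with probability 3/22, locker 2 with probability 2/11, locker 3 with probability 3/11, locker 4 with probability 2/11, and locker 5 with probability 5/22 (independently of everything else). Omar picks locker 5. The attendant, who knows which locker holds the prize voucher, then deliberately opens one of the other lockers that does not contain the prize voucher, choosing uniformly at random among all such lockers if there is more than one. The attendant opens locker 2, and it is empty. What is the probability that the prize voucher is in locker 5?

Condition on the true location of the prize voucher.
If it is in locker 1 (prior 3/22): the attendant has 3 equally likely choices, so probability 1/3; weight (3/22)·(1/3) = 1/22.
If it is in locker 2 (prior 2/11): the attendant opened locker 2, so this case is ruled out; weight (2/11)·0 = 0.
If it is in locker 3 (prior 3/11): the attendant has 3 equally likely choices, so probability 1/3; weight (3/11)·(1/3) = 1/11.
If it is in locker 4 (prior 2/11): the attendant has 3 equally likely choices, so probability 1/3; weight (2/11)·(1/3) = 2/33.
If it is in locker 5 (prior 5/22): the attendant has 4 equally likely choices, so probability 1/4; weight (5/22)·(1/4) = 5/88.
The weights sum to 67/264.
So P(the prize voucher in locker 5 | the attendant opened locker 2) = (5/88) / (67/264) = 15/67.

15/67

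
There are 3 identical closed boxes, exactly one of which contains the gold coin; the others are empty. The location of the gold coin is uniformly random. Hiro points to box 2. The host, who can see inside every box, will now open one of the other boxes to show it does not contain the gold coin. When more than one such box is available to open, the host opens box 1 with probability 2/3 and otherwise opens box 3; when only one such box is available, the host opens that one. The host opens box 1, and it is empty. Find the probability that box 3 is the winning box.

3/5

Apply Bayes' rule, conditioning on where the gold coin actually is.
If it is in box 1 (prior 1/3): the host opened box 1, so this case is ruled out; weight (1/3)·0 = 0.
If it is in box 2 (prior 1/3): box 1 is available, opened with probability 2/3; weight (1/3)·(2/3) = 2/9.
If it is in box 3 (prior 1/3): only box 1 is available, probability 1; weight (1/3)·1 = 1/3.
The weights sum to 5/9.
So P(the gold coin in box 3 | the host opened box 1) = (1/3) / (5/9) = 3/5.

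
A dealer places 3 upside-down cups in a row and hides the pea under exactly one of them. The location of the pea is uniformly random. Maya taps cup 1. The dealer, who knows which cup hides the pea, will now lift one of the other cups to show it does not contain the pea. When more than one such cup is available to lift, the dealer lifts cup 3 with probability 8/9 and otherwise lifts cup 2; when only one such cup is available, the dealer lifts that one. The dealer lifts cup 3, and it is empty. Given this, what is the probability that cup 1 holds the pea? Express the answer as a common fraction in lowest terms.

8/17

Condition on the true location of the pea.
If it is under cup 1 (prior 1/3): cup 3 is available, opened with probability 8/9; weight (1/3)·(8/9) = 8/27.
If it is under cup 2 (prior 1/3): only cup 3 is available, probability 1; weight (1/3)·1 = 1/3.
If it is under cup 3 (prior 1/3): the dealer opened cup 3, so this case is ruled out; weight (1/3)·0 = 0.
The weights sum to 17/27.
So P(the pea under cup 1 | the dealer opened cup 3) = (8/27) / (17/27) = 8/17.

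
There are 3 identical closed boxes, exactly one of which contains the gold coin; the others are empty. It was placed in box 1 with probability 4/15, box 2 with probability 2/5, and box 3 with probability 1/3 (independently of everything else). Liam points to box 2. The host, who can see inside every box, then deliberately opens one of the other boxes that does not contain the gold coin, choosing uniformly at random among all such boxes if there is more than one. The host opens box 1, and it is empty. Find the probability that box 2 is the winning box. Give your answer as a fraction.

Condition on the true location of the gold coin.
If it is in box 1 (prior 4/15): the host opened box 1, so this case is ruled out; weight (4/15)·0 = 0.
If it is in box 2 (prior 2/5): the host has 2 equally likely choices, so probability 1/2; weight (2/5)·(1/2) = 1/5.
If it is in box 3 (prior 1/3): the host has no choice, probability 1; weight (1/3)·1 = 1/3.
The weights sum to 8/15.
So P(the gold coin in box 2 | the host opened box 1) = (1/5) / (8/15) = 3/8.

3/8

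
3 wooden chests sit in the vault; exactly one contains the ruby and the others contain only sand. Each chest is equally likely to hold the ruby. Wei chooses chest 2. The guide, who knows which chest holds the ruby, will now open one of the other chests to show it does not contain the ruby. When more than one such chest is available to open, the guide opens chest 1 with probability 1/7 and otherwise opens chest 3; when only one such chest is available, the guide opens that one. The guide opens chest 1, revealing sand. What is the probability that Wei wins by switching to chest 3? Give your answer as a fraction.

Condition on the true location of the ruby.
If it is in chest 1 (prior 1/3): the guide opened chest 1, so this case is ruled out; weight (1/3)·0 = 0.
If it is in chest 2 (prior 1/3): chest 1 is available, opened with probability 1/7; weight (1/3)·(1/7) = 1/21.
If it is in chest 3 (prior 1/3): only chest 1 is available, probability 1; weight (1/3)·1 = 1/3.
The weights sum to 8/21.
So P(the ruby in chest 3 | the guide opened chest 1) = (1/3) / (8/21) = 7/8.

7/8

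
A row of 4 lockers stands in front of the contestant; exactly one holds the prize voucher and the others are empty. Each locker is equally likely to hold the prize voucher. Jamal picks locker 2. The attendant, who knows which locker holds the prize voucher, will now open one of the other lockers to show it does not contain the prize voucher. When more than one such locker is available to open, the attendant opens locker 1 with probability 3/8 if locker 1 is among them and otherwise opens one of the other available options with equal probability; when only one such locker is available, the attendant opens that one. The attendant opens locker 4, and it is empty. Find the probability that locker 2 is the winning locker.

5/23

Consider each possible location of the prize voucher in turn.
If it is in locker 1 (prior 1/4): locker 1 holds the prize so is unavailable; the attendant chooses uniformly among the 2 others, probability 1/2; weight (1/4)·(1/2) = 1/8.
If it is in locker 2 (prior 1/4): locker 1 is available but not opened; locker 4 gets probability (1 − 3/8)/2 = 5/16; weight (1/4)·(5/16) = 5/64.
If it is in locker 3 (prior 1/4): locker 1 is available but not opened, probability 5/8; weight (1/4)·(5/8) = 5/32.
If it is in locker 4 (prior 1/4): the attendant opened locker 4, so this case is ruled out; weight (1/4)·0 = 0.
The weights sum to 23/64.
So P(the prize voucher in locker 2 | the attendant opened locker 4) = (5/64) / (23/64) = 5/23.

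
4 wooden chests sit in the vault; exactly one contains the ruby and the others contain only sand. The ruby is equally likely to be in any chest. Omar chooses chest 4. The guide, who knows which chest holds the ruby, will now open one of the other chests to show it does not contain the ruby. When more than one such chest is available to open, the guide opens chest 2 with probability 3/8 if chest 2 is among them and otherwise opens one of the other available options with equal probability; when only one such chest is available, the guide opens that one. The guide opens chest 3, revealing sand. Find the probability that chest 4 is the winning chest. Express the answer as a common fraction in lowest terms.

5/23

Apply Bayes' rule, conditioning on where the ruby actually is.
If it is in chest 1 (prior 1/4): chest 2 is available but not opened, probability 5/8; weight (1/4)·(5/8) = 5/32.
If it is in chest 2 (prior 1/4): chest 2 holds the prize so is unavailable; the guide chooses uniformly among the 2 others, probability 1/2; weight (1/4)·(1/2) = 1/8.
If it is in chest 3 (prior 1/4): the guide opened chest 3, so this case is ruled out; weight (1/4)·0 = 0.
If it is in chest 4 (prior 1/4): chest 2 is available but not opened; chest 3 gets probability (1 − 3/8)/2 = 5/16; weight (1/4)·(5/16) = 5/64.
The weights sum to 23/64.
So P(the ruby in chest 4 | the guide opened chest 3) = (5/64) / (23/64) = 5/23.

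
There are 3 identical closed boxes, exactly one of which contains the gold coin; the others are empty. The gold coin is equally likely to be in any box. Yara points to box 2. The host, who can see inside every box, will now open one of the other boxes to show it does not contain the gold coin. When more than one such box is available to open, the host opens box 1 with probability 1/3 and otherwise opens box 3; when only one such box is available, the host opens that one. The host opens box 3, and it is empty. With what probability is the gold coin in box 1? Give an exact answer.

Consider each possible location of the gold coin in turn.
If it is in box 1 (prior 1/3): only box 3 is available, probability 1; weight (1/3)·1 = 1/3.
If it is in box 2 (prior 1/3): box 1 is available but not opened, probability 2/3; weight (1/3)·(2/3) = 2/9.
If it is in box 3 (prior 1/3): the host opened box 3, so this case is ruled out; weight (1/3)·0 = 0.
The weights sum to 5/9.
So P(the gold coin in box 1 | the host opened box 3) = (1/3) / (5/9) = 3/5.

3/5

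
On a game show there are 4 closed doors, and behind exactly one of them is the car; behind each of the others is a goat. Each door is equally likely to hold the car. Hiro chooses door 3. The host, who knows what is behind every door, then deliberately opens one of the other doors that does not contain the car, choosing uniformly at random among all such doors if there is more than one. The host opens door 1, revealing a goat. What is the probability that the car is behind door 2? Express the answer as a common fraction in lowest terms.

Consider each possible location of the car in turn.
If it is behind door 1 (prior 1/4): the host opened door 1, so this case is ruled out; weight (1/4)·0 = 0.
If it is behind either of doors 2 and 4 (prior 1/4 each): the host has 2 equally likely choices, so probability 1/2; weight (1/4)·(1/2) = 1/8 each.
If it is behind door 3 (prior 1/4): the host has 3 equally likely choices, so probability 1/3; weight (1/4)·(1/3) = 1/12.
The weights sum to 1/3.
So P(the car behind door 2 | the host opened door 1) = (1/8) / (1/3) = 3/8.

3/8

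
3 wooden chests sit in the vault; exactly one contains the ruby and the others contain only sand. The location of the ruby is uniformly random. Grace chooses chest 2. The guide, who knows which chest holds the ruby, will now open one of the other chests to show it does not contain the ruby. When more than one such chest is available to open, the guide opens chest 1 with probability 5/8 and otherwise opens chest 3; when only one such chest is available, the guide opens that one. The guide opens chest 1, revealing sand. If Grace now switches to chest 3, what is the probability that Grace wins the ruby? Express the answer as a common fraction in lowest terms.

Condition on the true location of the ruby.
If it is in chest 1 (prior 1/3): the guide opened chest 1, so this case is ruled out; weight (1/3)·0 = 0.
If it is in chest 2 (prior 1/3): chest 1 is available, opened with probability 5/8; weight (1/3)·(5/8) = 5/24.
If it is in chest 3 (prior 1/3): only chest 1 is available, probability 1; weight (1/3)·1 = 1/3.
The weights sum to 13/24.
So P(the ruby in chest 3 | the guide opened chest 1) = (1/3) / (13/24) = 8/13.

8/13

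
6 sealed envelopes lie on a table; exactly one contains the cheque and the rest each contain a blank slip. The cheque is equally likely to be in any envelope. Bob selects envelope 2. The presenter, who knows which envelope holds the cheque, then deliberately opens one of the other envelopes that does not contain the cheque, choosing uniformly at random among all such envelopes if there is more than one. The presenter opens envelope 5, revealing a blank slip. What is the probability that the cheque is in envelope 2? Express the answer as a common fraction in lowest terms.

1/6

Apply Bayes' rule, conditioning on where the cheque actually is.
If it is in any of envelopes 1, 3, 4, and 6 (prior 1/6 each): the presenter has 4 equally likely choices, so probability 1/4; weight (1/6)·(1/4) = 1/24 each.
If it is in envelope 2 (prior 1/6): the presenter has 5 equally likely choices, so probability 1/5; weight (1/6)·(1/5) = 1/30.
If it is in envelope 5 (prior 1/6): the presenter opened envelope 5, so this case is ruled out; weight (1/6)·0 = 0.
The weights sum to 1/5.
So P(the cheque in envelope 2 | the presenter opened envelope 5) = (1/30) / (1/5) = 1/6.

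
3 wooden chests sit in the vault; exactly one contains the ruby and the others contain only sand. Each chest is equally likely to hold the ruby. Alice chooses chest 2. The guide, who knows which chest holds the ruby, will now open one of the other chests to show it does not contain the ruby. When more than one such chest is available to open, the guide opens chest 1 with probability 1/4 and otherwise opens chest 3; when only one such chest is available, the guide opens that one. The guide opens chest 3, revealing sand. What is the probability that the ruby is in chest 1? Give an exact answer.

Apply Bayes' rule, conditioning on where the ruby actually is.
If it is in chest 1 (prior 1/3): only chest 3 is available, probability 1; weight (1/3)·1 = 1/3.
If it is in chest 2 (prior 1/3): chest 1 is available but not opened, probability 3/4; weight (1/3)·(3/4) = 1/4.
If it is in chest 3 (prior 1/3): the guide opened chest 3, so this case is ruled out; weight (1/3)·0 = 0.
The weights sum to 7/12.
So P(the ruby in chest 1 | the guide opened chest 3) = (1/3) / (7/12) = 4/7.

4/7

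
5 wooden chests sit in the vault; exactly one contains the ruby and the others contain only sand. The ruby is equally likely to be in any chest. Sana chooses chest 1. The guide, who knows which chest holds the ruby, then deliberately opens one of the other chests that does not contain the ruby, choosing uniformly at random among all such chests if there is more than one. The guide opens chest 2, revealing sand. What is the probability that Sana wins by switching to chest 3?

Condition on the true location of the ruby.
If it is in chest 1 (prior 1/5): the guide has 4 equally likely choices, so probability 1/4; weight (1/5)·(1/4) = 1/20.
If it is in chest 2 (prior 1/5): the guide opened chest 2, so this case is ruled out; weight (1/5)·0 = 0.
If it is in any of chests 3, 4, and 5 (prior 1/5 each): the guide has 3 equally likely choices, so probability 1/3; weight (1/5)·(1/3) = 1/15 each.
The weights sum to 1/4.
So P(the ruby in chest 3 | the guide opened chest 2) = (1/15) / (1/4) = 4/15.

4/15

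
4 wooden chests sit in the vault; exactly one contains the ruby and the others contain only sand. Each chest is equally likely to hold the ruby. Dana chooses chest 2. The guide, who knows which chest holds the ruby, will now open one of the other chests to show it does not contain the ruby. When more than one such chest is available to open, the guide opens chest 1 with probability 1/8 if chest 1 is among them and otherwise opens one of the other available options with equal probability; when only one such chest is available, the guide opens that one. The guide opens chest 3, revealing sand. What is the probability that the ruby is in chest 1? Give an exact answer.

8/29

Apply Bayes' rule, conditioning on where the ruby actually is.
If it is in chest 1 (prior 1/4): chest 1 holds the prize so is unavailable; the guide chooses uniformly among the 2 others, probability 1/2; weight (1/4)·(1/2) = 1/8.
If it is in chest 2 (prior 1/4): chest 1 is available but not opened; chest 3 gets probability (1 − 1/8)/2 = 7/16; weight (1/4)·(7/16) = 7/64.
If it is in chest 3 (prior 1/4): the guide opened chest 3, so this case is ruled out; weight (1/4)·0 = 0.
If it is in chest 4 (prior 1/4): chest 1 is available but not opened, probability 7/8; weight (1/4)·(7/8) = 7/32.
The weights sum to 29/64.
So P(the ruby in chest 1 | the guide opened chest 3) = (1/8) / (29/64) = 8/29.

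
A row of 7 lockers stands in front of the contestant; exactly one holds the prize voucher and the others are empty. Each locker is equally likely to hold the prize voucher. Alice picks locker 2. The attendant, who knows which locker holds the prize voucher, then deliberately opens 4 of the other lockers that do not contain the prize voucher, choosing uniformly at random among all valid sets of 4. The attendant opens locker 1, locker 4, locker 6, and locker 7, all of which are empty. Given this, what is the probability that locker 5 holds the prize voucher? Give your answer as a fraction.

Apply Bayes' rule, conditioning on where the prize voucher actually is.
If it is in any of lockers 1, 4, 6, and 7 (prior 1/7 each): that locker was opened and seen not to hold the prize — ruled out; weight (1/7)·0 = 0 each.
If it is in locker 2 (prior 1/7): the attendant has 15 equally likely choices, so probability 1/15; weight (1/7)·(1/15) = 1/105.
If it is in either of lockers 3 and 5 (prior 1/7 each): the attendant has 5 equally likely choices, so probability 1/5; weight (1/7)·(1/5) = 1/35 each.
The weights sum to 1/15.
So P(the prize voucher in locker 5 | the attendant opened locker 1, locker 4, locker 6, and locker 7) = (1/35) / (1/15) = 3/7.

3/7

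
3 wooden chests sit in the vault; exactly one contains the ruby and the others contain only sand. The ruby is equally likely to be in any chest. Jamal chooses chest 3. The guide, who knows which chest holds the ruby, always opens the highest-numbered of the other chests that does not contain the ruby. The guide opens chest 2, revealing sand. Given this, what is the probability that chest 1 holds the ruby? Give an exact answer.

1/2

Consider each possible location of the ruby in turn.
If it is in either of chests 1 and 3 (prior 1/3 each): chest 2 is the highest-numbered option available, probability 1; weight (1/3)·1 = 1/3 each.
If it is in chest 2 (prior 1/3): the guide opened chest 2, so this case is ruled out; weight (1/3)·0 = 0.
The weights sum to 2/3.
So P(the ruby in chest 1 | the guide opened chest 2) = (1/3) / (2/3) = 1/2.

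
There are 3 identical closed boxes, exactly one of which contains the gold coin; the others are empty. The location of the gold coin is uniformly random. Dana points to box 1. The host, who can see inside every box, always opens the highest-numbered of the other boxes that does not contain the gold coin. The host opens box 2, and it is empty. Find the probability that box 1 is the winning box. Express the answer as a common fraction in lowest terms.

0

Condition on the true location of the gold coin.
If it is in box 1 (prior 1/3): the host would have opened box 3 instead, probability 0; weight (1/3)·0 = 0.
If it is in box 2 (prior 1/3): the host opened box 2, so this case is ruled out; weight (1/3)·0 = 0.
If it is in box 3 (prior 1/3): box 2 is the highest-numbered option available, probability 1; weight (1/3)·1 = 1/3.
The weights sum to 1/3.
So P(the gold coin in box 1 | the host opened box 2) = 0 / (1/3) = 0.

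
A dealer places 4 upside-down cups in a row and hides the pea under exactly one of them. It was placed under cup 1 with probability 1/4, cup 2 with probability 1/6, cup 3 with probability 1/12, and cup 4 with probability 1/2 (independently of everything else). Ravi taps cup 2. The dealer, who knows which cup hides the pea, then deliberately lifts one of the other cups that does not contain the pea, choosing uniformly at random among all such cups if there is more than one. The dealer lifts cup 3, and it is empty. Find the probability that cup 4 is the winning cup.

18/31

Apply Bayes' rule, conditioning on where the pea actually is.
If it is under cup 1 (prior 1/4): the dealer has 2 equally likely choices, so probability 1/2; weight (1/4)·(1/2) = 1/8.
If it is under cup 2 (prior 1/6): the dealer has 3 equally likely choices, so probability 1/3; weight (1/6)·(1/3) = 1/18.
If it is under cup 3 (prior 1/12): the dealer opened cup 3, so this case is ruled out; weight (1/12)·0 = 0.
If it is under cup 4 (prior 1/2): the dealer has 2 equally likely choices, so probability 1/2; weight (1/2)·(1/2) = 1/4.
The weights sum to 31/72.
So P(the pea under cup 4 | the dealer opened cup 3) = (1/4) / (31/72) = 18/31.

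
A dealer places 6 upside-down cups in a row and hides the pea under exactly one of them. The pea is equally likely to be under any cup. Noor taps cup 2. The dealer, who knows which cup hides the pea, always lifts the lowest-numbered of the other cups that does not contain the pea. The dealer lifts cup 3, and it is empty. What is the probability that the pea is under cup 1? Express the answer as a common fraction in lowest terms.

Condition on the true location of the pea.
If it is under cup 1 (prior 1/6): cup 3 is the lowest-numbered option available, probability 1; weight (1/6)·1 = 1/6.
If it is under any of cups 2, 4, 5, and 6 (prior 1/6 each): the dealer would have opened cup 1 instead, probability 0; weight (1/6)·0 = 0 each.
If it is under cup 3 (prior 1/6): the dealer opened cup 3, so this case is ruled out; weight (1/6)·0 = 0.
The weights sum to 1/6.
So P(the pea under cup 1 | the dealer opened cup 3) = (1/6) / (1/6) = 1.

1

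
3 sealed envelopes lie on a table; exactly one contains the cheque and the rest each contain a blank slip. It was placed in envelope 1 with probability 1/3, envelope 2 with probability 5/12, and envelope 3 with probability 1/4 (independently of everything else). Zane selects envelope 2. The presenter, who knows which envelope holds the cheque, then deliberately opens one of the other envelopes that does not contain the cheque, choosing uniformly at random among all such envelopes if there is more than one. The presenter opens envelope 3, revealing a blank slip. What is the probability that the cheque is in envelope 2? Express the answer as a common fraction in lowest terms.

5/13

Apply Bayes' rule, conditioning on where the cheque actually is.
If it is in envelope 1 (prior 1/3): the presenter has no choice, probability 1; weight (1/3)·1 = 1/3.
If it is in envelope 2 (prior 5/12): the presenter has 2 equally likely choices, so probability 1/2; weight (5/12)·(1/2) = 5/24.
If it is in envelope 3 (prior 1/4): the presenter opened envelope 3, so this case is ruled out; weight (1/4)·0 = 0.
The weights sum to 13/24.
So P(the cheque in envelope 2 | the presenter opened envelope 3) = (5/24) / (13/24) = 5/13.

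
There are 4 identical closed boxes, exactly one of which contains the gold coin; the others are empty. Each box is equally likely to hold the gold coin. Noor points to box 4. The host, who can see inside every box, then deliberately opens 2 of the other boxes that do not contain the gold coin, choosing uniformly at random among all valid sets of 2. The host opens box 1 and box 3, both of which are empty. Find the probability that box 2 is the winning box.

3/4

Consider each possible location of the gold coin in turn.
If it is in either of boxes 1 and 3 (prior 1/4 each): that box was opened and seen not to hold the prize — ruled out; weight (1/4)·0 = 0 each.
If it is in box 2 (prior 1/4): the host has no choice, probability 1; weight (1/4)·1 = 1/4.
If it is in box 4 (prior 1/4): the host has 3 equally likely choices, so probability 1/3; weight (1/4)·(1/3) = 1/12.
The weights sum to 1/3.
So P(the gold coin in box 2 | the host opened box 1 and box 3) = (1/4) / (1/3) = 3/4.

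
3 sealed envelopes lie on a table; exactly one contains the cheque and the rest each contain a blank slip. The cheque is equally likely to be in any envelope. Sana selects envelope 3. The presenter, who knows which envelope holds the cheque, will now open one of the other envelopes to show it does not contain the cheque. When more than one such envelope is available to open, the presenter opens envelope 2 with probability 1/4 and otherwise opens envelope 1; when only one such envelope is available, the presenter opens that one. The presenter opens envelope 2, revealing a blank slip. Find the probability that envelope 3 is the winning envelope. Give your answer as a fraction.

1/5

Apply Bayes' rule, conditioning on where the cheque actually is.
If it is in envelope 1 (prior 1/3): only envelope 2 is available, probability 1; weight (1/3)·1 = 1/3.
If it is in envelope 2 (prior 1/3): the presenter opened envelope 2, so this case is ruled out; weight (1/3)·0 = 0.
If it is in envelope 3 (prior 1/3): envelope 2 is available, opened with probability 1/4; weight (1/3)·(1/4) = 1/12.
The weights sum to 5/12.
So P(the cheque in envelope 3 | the presenter opened envelope 2) = (1/12) / (5/12) = 1/5.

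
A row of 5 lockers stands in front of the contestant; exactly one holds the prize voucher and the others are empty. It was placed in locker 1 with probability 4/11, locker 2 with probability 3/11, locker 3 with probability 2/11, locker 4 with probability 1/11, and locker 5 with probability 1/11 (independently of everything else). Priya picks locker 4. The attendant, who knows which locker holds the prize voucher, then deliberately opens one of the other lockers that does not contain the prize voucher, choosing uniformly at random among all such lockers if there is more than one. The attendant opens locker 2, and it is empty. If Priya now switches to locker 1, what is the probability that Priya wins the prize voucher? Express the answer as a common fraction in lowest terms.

Condition on the true location of the prize voucher.
If it is in locker 1 (prior 4/11): the attendant has 3 equally likely choices, so probability 1/3; weight (4/11)·(1/3) = 4/33.
If it is in locker 2 (prior 3/11): the attendant opened locker 2, so this case is ruled out; weight (3/11)·0 = 0.
If it is in locker 3 (prior 2/11): the attendant has 3 equally likely choices, so probability 1/3; weight (2/11)·(1/3) = 2/33.
If it is in locker 4 (prior 1/11): the attendant has 4 equally likely choices, so probability 1/4; weight (1/11)·(1/4) = 1/44.
If it is in locker 5 (prior 1/11): the attendant has 3 equally likely choices, so probability 1/3; weight (1/11)·(1/3) = 1/33.
The weights sum to 31/132.
So P(the prize voucher in locker 1 | the attendant opened locker 2) = (4/33) / (31/132) = 16/31.

16/31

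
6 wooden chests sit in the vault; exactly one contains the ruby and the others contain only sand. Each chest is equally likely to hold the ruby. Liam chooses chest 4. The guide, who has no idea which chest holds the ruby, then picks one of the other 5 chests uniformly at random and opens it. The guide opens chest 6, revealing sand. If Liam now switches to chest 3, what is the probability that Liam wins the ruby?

1/5

Apply Bayes' rule, conditioning on where the ruby actually is.
If it is in any of chests 1, 2, 3, 4, and 5 (prior 1/6 each): the guide picks chest 6 with probability 1/5 regardless, and it is not the prize; weight (1/6)·(1/5) = 1/30 each.
If it is in chest 6 (prior 1/6): the guide opened chest 6, so this case is ruled out; weight (1/6)·0 = 0.
The weights sum to 1/6.
So P(the ruby in chest 3 | the guide opened chest 6) = (1/30) / (1/6) = 1/5.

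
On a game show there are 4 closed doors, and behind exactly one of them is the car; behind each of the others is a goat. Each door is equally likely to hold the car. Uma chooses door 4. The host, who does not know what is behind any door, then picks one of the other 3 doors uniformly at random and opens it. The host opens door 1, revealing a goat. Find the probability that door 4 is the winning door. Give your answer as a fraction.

Apply Bayes' rule, conditioning on where the car actually is.
If it is behind door 1 (prior 1/4): the host opened door 1, so this case is ruled out; weight (1/4)·0 = 0.
If it is behind any of doors 2, 3, and 4 (prior 1/4 each): the host picks door 1 with probability 1/3 regardless, and it is not the prize; weight (1/4)·(1/3) = 1/12 each.
The weights sum to 1/4.
So P(the car behind door 4 | the host opened door 1) = (1/12) / (1/4) = 1/3.

1/3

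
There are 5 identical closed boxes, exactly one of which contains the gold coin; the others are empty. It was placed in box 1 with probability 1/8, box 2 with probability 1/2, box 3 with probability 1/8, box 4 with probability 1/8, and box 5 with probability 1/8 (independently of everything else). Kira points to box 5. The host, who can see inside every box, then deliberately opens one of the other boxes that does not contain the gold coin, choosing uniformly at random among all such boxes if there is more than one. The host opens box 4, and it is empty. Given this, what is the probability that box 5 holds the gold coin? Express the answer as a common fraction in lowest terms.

1/9

Apply Bayes' rule, conditioning on where the gold coin actually is.
If it is in either of boxes 1 and 3 (prior 1/8 each): the host has 3 equally likely choices, so probability 1/3; weight (1/8)·(1/3) = 1/24 each.
If it is in box 2 (prior 1/2): the host has 3 equally likely choices, so probability 1/3; weight (1/2)·(1/3) = 1/6.
If it is in box 4 (prior 1/8): the host opened box 4, so this case is ruled out; weight (1/8)·0 = 0.
If it is in box 5 (prior 1/8): the host has 4 equally likely choices, so probability 1/4; weight (1/8)·(1/4) = 1/32.
The weights sum to 9/32.
So P(the gold coin in box 5 | the host opened box 4) = (1/32) / (9/32) = 1/9.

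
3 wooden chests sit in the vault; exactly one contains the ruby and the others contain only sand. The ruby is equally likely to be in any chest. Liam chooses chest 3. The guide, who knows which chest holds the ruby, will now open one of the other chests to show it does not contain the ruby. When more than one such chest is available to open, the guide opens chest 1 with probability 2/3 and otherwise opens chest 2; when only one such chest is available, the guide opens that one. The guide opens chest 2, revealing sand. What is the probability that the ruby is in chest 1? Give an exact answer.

Condition on the true location of the ruby.
If it is in chest 1 (prior 1/3): only chest 2 is available, probability 1; weight (1/3)·1 = 1/3.
If it is in chest 2 (prior 1/3): the guide opened chest 2, so this case is ruled out; weight (1/3)·0 = 0.
If it is in chest 3 (prior 1/3): chest 1 is available but not opened, probability 1/3; weight (1/3)·(1/3) = 1/9.
The weights sum to 4/9.
So P(the ruby in chest 1 | the guide opened chest 2) = (1/3) / (4/9) = 3/4.

3/4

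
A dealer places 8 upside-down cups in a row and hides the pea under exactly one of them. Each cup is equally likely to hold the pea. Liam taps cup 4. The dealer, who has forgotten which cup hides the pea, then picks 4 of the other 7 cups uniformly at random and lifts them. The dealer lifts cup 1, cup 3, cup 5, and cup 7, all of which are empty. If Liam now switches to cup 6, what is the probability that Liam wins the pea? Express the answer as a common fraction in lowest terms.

Consider each possible location of the pea in turn.
If it is under any of cups 1, 3, 5, and 7 (prior 1/8 each): that cup was opened and seen not to hold the prize — ruled out; weight (1/8)·0 = 0 each.
If it is under any of cups 2, 4, 6, and 8 (prior 1/8 each): the dealer picks exactly this set with probability 1/35 regardless, and none is the prize; weight (1/8)·(1/35) = 1/280 each.
The weights sum to 1/70.
So P(the pea under cup 6 | the dealer opened cup 1, cup 3, cup 5, and cup 7) = (1/280) / (1/70) = 1/4.

1/4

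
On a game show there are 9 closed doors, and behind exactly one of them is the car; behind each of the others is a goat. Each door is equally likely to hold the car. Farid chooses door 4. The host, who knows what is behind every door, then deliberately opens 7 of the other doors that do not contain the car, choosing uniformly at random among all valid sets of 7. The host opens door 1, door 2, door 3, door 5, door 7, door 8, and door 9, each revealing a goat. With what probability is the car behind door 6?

8/9

Condition on the true location of the car.
If it is behind any of doors 1, 2, 3, 5, 7, 8, and 9 (prior 1/9 each): that door was opened and seen not to hold the prize — ruled out; weight (1/9)·0 = 0 each.
If it is behind door 4 (prior 1/9): the host has 8 equally likely choices, so probability 1/8; weight (1/9)·(1/8) = 1/72.
If it is behind door 6 (prior 1/9): the host has no choice, probability 1; weight (1/9)·1 = 1/9.
The weights sum to 1/8.
So P(the car behind door 6 | the host opened door 1, door 2, door 3, door 5, door 7, door 8, and door 9) = (1/9) / (1/8) = 8/9.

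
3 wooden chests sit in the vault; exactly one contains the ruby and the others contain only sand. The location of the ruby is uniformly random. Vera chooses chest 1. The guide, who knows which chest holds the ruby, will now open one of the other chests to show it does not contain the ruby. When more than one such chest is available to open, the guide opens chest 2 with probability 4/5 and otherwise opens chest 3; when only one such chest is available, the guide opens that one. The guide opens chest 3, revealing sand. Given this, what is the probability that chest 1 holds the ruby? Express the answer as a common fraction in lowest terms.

1/6

Condition on the true location of the ruby.
If it is in chest 1 (prior 1/3): chest 2 is available but not opened, probability 1/5; weight (1/3)·(1/5) = 1/15.
If it is in chest 2 (prior 1/3): only chest 3 is available, probability 1; weight (1/3)·1 = 1/3.
If it is in chest 3 (prior 1/3): the guide opened chest 3, so this case is ruled out; weight (1/3)·0 = 0.
The weights sum to 2/5.
So P(the ruby in chest 1 | the guide opened chest 3) = (1/15) / (2/5) = 1/6.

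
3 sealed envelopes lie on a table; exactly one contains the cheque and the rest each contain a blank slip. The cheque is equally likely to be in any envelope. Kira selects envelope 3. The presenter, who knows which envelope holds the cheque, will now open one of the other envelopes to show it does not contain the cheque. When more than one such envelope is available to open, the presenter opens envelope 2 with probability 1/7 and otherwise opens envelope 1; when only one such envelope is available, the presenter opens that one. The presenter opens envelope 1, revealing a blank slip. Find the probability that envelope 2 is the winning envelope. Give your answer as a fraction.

7/13

Condition on the true location of the cheque.
If it is in envelope 1 (prior 1/3): the presenter opened envelope 1, so this case is ruled out; weight (1/3)·0 = 0.
If it is in envelope 2 (prior 1/3): only envelope 1 is available, probability 1; weight (1/3)·1 = 1/3.
If it is in envelope 3 (prior 1/3): envelope 2 is available but not opened, probability 6/7; weight (1/3)·(6/7) = 2/7.
The weights sum to 13/21.
So P(the cheque in envelope 2 | the presenter opened envelope 1) = (1/3) / (13/21) = 7/13.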